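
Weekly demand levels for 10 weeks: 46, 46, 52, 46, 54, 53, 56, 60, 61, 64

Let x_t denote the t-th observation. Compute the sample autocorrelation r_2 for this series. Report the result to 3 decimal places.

0.403

Mean x̄ = (46 + 46 + 52 + 46 + 54 + 53 + 56 + 60 + 61 + 64)/10 = 53.8000
Numerator Σ_{t=1}^{8}(x_t−x̄)(x_{t+2}−x̄) = 155.3200
Denominator Σ(x_t−x̄)² = 385.6000
r_2 = 155.3200 / 385.6000 = 0.403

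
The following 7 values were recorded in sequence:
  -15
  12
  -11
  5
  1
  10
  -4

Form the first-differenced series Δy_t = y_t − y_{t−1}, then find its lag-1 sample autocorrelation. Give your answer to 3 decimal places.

First differences Δy: 27, -23, 16, -4, 9, -14
Mean of differences = 1.8333
Numerator Σ(Δy_t−Δȳ)(Δy_{t+1}−Δȳ) = -1214.6944
Denominator Σ(Δy_t−Δȳ)² = 1786.8333
r_1(Δy) = -1214.6944 / 1786.8333 = -0.680

-0.680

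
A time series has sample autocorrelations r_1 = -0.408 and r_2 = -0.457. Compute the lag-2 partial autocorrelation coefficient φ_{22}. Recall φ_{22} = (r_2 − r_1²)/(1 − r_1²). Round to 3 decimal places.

φ_{22} = (r_2 − r_1²) / (1 − r_1²)
r_1² = (-0.408)² = 0.166464
Numerator = -0.457 − 0.1665 = -0.6235; denominator = 1 − 0.1665 = 0.8335
φ_{22} = -0.6235 / 0.8335 = -0.748

-0.748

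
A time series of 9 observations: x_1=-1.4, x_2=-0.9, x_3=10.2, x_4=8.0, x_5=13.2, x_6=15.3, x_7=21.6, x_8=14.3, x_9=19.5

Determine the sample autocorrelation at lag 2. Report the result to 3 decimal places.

Mean x̄ = (-1.4 − 0.9 + 10.2 + 8.0 + 13.2 + 15.3 + 21.6 + 14.3 + 19.5)/9 = 11.0889
Σ(x_t−x̄)(x_{t+2}−x̄) = (11.1012) + (37.0323) + (-1.8765) + (-13.0077) + (22.1901) + (13.5223) + (88.4101) = 157.3720
Denominator Σ(x_t−x̄)² = 523.7689
r_2 = 157.3720 / 523.7689 = 0.300

0.300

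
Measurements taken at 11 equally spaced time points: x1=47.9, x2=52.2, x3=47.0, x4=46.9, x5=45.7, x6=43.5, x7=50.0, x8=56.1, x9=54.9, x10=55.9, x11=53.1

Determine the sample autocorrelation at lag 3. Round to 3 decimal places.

-0.107

Mean x̄ = (47.9 + 52.2 + 47.0 + 46.9 + 45.7 + 43.5 + 50.0 + 56.1 + 54.9 + 55.9 + 53.1)/11 = 50.2909
Numerator Σ_{t=1}^{8}(x_t−x̄)(x_{t+3}−x̄) = -20.6048
Denominator Σ(x_t−x̄)² = 193.3091
r_3 = -20.6048 / 193.3091 = -0.107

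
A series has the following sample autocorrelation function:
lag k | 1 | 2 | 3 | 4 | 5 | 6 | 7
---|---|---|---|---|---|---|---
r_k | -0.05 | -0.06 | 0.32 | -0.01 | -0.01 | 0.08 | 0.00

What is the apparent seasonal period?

3

The largest autocorrelation is r_3 = 0.32; the remaining lags stay at or below 0.08.
The dominant spike at lag 3 indicates a seasonal period of 3.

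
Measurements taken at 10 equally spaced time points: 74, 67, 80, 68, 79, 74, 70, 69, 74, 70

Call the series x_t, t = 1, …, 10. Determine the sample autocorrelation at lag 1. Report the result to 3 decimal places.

Mean x̄ = (74 + 67 + 80 + 68 + 79 + 74 + 70 + 69 + 74 + 70)/10 = 72.5000
Numerator Σ_{t=1}^{9}(x_t−x̄)(x_{t+1}−x̄) = -106.7500
Denominator Σ(x_t−x̄)² = 180.5000
r_1 = -106.7500 / 180.5000 = -0.591

-0.591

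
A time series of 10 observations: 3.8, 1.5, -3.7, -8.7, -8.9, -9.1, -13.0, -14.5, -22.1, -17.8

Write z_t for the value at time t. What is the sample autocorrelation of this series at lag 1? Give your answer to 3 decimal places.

Mean z̄ = (3.8 + 1.5 − 3.7 − 8.7 − 8.9 − 9.1 − 13.0 − 14.5 − 22.1 − 17.8)/10 = -9.2500
Numerator Σ_{t=1}^{9}(z_t−z̄)(z_{t+1}−z̄) = 399.7025
Denominator Σ(z_t−z̄)² = 596.9650
r_1 = 399.7025 / 596.9650 = 0.670

0.670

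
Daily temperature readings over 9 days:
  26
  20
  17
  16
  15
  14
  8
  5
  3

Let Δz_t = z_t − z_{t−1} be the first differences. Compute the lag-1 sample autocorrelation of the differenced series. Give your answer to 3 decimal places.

0.052

First differences Δz: -6, -3, -1, -1, -1, -6, -3, -2
Mean of differences = -2.8750
Numerator Σ(Δz_t−Δz̄)(Δz_{t+1}−Δz̄) = 1.6094
Denominator Σ(Δz_t−Δz̄)² = 30.8750
r_1(Δz) = 1.6094 / 30.8750 = 0.052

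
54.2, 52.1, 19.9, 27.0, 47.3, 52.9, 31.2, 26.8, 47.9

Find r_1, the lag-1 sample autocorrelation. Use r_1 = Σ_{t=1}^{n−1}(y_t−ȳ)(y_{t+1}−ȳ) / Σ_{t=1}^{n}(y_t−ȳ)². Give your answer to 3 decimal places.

Mean ȳ = (54.2 + 52.1 + 19.9 + 27.0 + 47.3 + 52.9 + 31.2 + 26.8 + 47.9)/9 = 39.9222
Numerator Σ_{t=1}^{8}(y_t−ȳ)(y_{t+1}−ȳ) = 85.7606
Denominator Σ(y_t−ȳ)² = 1454.7956
r_1 = 85.7606 / 1454.7956 = 0.059

0.059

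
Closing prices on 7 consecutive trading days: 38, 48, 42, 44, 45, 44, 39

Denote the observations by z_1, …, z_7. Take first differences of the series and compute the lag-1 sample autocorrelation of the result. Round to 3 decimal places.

-0.392

First differences Δz: 10, -6, 2, 1, -1, -5
Mean of differences = 0.1667
Numerator Σ(Δz_t−Δz̄)(Δz_{t+1}−Δz̄) = -65.3611
Denominator Σ(Δz_t−Δz̄)² = 166.8333
r_1(Δz) = -65.3611 / 166.8333 = -0.392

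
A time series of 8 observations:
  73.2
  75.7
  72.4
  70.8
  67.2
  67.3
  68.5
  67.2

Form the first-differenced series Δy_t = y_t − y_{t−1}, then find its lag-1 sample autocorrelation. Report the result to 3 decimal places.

-0.193

First differences Δy: 2.5, -3.3, -1.6, -3.6, 0.1, 1.2, -1.3
Mean of differences = -0.8571
Numerator Σ(Δy_t−Δȳ)(Δy_{t+1}−Δȳ) = -5.9161
Denominator Σ(Δy_t−Δȳ)² = 30.6571
r_1(Δy) = -5.9161 / 30.6571 = -0.193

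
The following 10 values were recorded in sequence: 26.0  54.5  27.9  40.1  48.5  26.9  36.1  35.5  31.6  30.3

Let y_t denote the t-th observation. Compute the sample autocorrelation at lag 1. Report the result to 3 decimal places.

Mean ȳ = (26.0 + 54.5 + 27.9 + 40.1 + 48.5 + 26.9 + 36.1 + 35.5 + 31.6 + 30.3)/10 = 35.7400
Numerator Σ_{t=1}^{9}(y_t−ȳ)(y_{t+1}−ȳ) = -400.9016
Denominator Σ(y_t−ȳ)² = 815.1640
r_1 = -400.9016 / 815.1640 = -0.492

-0.492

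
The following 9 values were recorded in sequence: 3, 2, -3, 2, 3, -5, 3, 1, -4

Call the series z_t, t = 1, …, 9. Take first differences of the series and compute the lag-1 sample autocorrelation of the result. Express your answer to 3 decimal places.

First differences Δz: -1, -5, 5, 1, -8, 8, -2, -5
Mean of differences = -0.8750
Numerator Σ(Δz_t−Δz̄)(Δz_{t+1}−Δz̄) = -94.6406
Denominator Σ(Δz_t−Δz̄)² = 202.8750
r_1(Δz) = -94.6406 / 202.8750 = -0.466

-0.466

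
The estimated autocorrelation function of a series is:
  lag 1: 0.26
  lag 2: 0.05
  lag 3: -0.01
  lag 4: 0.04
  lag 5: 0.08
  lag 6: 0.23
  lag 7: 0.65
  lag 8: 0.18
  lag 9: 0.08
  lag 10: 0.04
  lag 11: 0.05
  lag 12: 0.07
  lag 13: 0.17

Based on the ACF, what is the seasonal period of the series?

7

The largest autocorrelation is r_7 = 0.65; the remaining lags stay at or below 0.26. The elevated value at lag 1 (0.26), dropping to 0.05 at lag 2, reflects decaying short-term dependence rather than seasonality.
The dominant spike at lag 7 indicates a seasonal period of 7.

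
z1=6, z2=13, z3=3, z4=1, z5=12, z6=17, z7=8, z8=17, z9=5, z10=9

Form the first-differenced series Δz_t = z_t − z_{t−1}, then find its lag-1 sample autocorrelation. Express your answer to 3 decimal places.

First differences Δz: 7, -10, -2, 11, 5, -9, 9, -12, 4
Mean of differences = 0.3333
Numerator Σ(Δz_t−Δz̄)(Δz_{t+1}−Δz̄) = -296.4444
Denominator Σ(Δz_t−Δz̄)² = 620.0000
r_1(Δz) = -296.4444 / 620.0000 = -0.478

-0.478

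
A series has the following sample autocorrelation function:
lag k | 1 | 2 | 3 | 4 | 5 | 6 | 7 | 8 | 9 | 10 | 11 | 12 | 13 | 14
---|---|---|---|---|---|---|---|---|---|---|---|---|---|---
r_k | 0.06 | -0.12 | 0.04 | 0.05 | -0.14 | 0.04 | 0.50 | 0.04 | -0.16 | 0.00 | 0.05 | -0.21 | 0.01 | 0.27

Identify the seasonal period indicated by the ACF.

The largest autocorrelation is r_7 = 0.50, with a weaker echo at lag 14 (0.27); the remaining lags stay at or below 0.06.
The dominant spike at lag 7 indicates a seasonal period of 7.

7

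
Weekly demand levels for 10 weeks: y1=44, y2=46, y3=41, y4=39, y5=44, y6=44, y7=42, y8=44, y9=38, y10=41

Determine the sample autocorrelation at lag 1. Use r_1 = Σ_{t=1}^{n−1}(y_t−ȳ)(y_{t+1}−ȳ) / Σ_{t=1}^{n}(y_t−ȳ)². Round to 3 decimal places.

Mean ȳ = (44 + 46 + 41 + 39 + 44 + 44 + 42 + 44 + 38 + 41)/10 = 42.3000
Numerator Σ_{t=1}^{9}(y_t−ȳ)(y_{t+1}−ȳ) = 0.3100
Denominator Σ(y_t−ȳ)² = 58.1000
r_1 = 0.3100 / 58.1000 = 0.005

0.005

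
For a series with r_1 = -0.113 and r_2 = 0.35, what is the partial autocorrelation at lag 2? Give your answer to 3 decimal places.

0.342

φ_{22} = (r_2 − r_1²) / (1 − r_1²)
r_1² = (-0.113)² = 0.012769
Numerator = 0.35 − 0.0128 = 0.3372; denominator = 1 − 0.0128 = 0.9872
φ_{22} = 0.3372 / 0.9872 = 0.342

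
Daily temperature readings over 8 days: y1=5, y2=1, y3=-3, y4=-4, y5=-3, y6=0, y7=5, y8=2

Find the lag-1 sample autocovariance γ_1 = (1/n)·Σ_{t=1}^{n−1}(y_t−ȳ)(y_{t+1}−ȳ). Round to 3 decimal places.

Mean ȳ = (5 + 1 − 3 − 4 − 3 + 0 + 5 + 2)/8 = 0.3750
Σ_{t=1}^{7}(y_t−ȳ)(y_{t+1}−ȳ) = 37.3594
γ_1 = 37.3594 / 8 = 4.670

4.670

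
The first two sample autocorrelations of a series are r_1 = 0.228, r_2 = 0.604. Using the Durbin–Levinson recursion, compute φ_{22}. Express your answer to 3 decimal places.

φ_{22} = (r_2 − r_1²) / (1 − r_1²)
r_1² = (0.228)² = 0.051984
Numerator = 0.604 − 0.0520 = 0.5520; denominator = 1 − 0.0520 = 0.9480
φ_{22} = 0.5520 / 0.9480 = 0.582

0.582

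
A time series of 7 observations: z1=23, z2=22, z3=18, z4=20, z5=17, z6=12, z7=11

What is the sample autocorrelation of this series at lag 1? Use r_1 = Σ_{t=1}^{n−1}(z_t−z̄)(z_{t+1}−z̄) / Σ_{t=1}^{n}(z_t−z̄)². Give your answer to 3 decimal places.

0.504

Mean z̄ = (23 + 22 + 18 + 20 + 17 + 12 + 11)/7 = 17.5714
Σ(z_t−z̄)(z_{t+1}−z̄) = (24.0408) + (1.8980) + (1.0408) + (-1.3878) + (3.1837) + (36.6122) = 65.3878
Denominator Σ(z_t−z̄)² = 129.7143
r_1 = 65.3878 / 129.7143 = 0.504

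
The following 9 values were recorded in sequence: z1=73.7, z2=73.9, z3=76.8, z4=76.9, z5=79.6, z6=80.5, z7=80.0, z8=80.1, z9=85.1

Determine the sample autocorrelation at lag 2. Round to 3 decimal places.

Mean z̄ = (73.7 + 73.9 + 76.8 + 76.9 + 79.6 + 80.5 + 80.0 + 80.1 + 85.1)/9 = 78.5111
Σ(z_t−z̄)(z_{t+2}−z̄) = (8.2323) + (7.4290) + (-1.8632) + (-3.2043) + (1.6212) + (3.1601) + (9.8101) = 25.1853
Denominator Σ(z_t−z̄)² = 103.2289
r_2 = 25.1853 / 103.2289 = 0.244

0.244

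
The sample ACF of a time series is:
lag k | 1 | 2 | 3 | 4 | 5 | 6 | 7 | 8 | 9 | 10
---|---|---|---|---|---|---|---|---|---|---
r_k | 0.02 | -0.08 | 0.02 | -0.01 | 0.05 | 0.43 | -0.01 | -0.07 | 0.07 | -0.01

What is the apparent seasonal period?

The largest autocorrelation is r_6 = 0.43; the remaining lags stay at or below 0.07.
The dominant spike at lag 6 indicates a seasonal period of 6.

6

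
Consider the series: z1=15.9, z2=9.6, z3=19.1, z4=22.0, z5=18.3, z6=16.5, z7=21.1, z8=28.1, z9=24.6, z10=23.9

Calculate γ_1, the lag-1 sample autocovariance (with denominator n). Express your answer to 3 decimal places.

Mean z̄ = (15.9 + 9.6 + 19.1 + 22.0 + 18.3 + 16.5 + 21.1 + 28.1 + 24.6 + 23.9)/10 = 19.9100
Σ_{t=1}^{9}(z_t−z̄)(z_{t+1}−z̄) = 112.9389
γ_1 = 112.9389 / 10 = 11.294

11.294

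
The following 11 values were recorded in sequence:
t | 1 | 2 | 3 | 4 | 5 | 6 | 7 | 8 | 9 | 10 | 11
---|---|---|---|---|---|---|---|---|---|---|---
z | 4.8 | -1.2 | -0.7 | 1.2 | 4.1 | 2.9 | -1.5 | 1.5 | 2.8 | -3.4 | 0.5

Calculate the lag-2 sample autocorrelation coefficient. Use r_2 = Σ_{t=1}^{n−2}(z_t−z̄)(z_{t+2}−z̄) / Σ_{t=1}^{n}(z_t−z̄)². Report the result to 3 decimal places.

Mean z̄ = (4.8 − 1.2 − 0.7 + 1.2 + 4.1 + 2.9 − 1.5 + 1.5 + 2.8 − 3.4 + 0.5)/11 = 1.0000
Numerator Σ_{t=1}^{9}(z_t−z̄)(z_{t+2}−z̄) = -26.1900
Denominator Σ(z_t−z̄)² = 64.7800
r_2 = -26.1900 / 64.7800 = -0.404

-0.404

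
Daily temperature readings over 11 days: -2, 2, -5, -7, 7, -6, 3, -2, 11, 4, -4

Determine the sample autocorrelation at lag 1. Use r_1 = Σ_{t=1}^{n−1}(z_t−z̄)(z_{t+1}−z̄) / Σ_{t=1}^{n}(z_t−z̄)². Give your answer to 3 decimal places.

Mean z̄ = (-2 + 2 − 5 − 7 + 7 − 6 + 3 − 2 + 11 + 4 − 4)/11 = 0.0909
Numerator Σ_{t=1}^{10}(z_t−z̄)(z_{t+1}−z̄) = -88.6446
Denominator Σ(z_t−z̄)² = 332.9091
r_1 = -88.6446 / 332.9091 = -0.266

-0.266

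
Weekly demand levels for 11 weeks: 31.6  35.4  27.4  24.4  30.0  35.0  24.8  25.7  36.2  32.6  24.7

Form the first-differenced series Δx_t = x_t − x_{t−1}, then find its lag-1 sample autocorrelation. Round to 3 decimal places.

First differences Δx: 3.8, -8.0, -3.0, 5.6, 5.0, -10.2, 0.9, 10.5, -3.6, -7.9
Mean of differences = -0.6900
Numerator Σ(Δx_t−Δx̄)(Δx_{t+1}−Δx̄) = -57.6981
Denominator Σ(Δx_t−Δx̄)² = 429.5090
r_1(Δx) = -57.6981 / 429.5090 = -0.134

-0.134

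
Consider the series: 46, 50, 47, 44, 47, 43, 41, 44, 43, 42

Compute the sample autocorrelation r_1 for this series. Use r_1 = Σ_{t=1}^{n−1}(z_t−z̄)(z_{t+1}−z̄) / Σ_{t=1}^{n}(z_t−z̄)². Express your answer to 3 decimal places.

0.391

Mean z̄ = (46 + 50 + 47 + 44 + 47 + 43 + 41 + 44 + 43 + 42)/10 = 44.7000
Numerator Σ_{t=1}^{9}(z_t−z̄)(z_{t+1}−z̄) = 26.6100
Denominator Σ(z_t−z̄)² = 68.1000
r_1 = 26.6100 / 68.1000 = 0.391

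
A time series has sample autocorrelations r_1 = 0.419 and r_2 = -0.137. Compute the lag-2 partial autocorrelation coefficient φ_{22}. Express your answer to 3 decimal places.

φ_{22} = (r_2 − r_1²) / (1 − r_1²)
r_1² = (0.419)² = 0.175561
Numerator = -0.137 − 0.1756 = -0.3126; denominator = 1 − 0.1756 = 0.8244
φ_{22} = -0.3126 / 0.8244 = -0.379

-0.379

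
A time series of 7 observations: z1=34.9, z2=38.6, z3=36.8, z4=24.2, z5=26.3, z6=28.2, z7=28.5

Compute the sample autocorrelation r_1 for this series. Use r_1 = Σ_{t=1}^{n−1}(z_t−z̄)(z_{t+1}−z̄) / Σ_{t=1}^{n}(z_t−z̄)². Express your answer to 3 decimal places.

Mean z̄ = (34.9 + 38.6 + 36.8 + 24.2 + 26.3 + 28.2 + 28.5)/7 = 31.0714
Numerator Σ_{t=1}^{6}(z_t−z̄)(z_{t+1}−z̄) = 86.4592
Denominator Σ(z_t−z̄)² = 188.9943
r_1 = 86.4592 / 188.9943 = 0.457

0.457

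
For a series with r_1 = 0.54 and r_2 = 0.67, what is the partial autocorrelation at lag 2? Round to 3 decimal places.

φ_{22} = (r_2 − r_1²) / (1 − r_1²)
r_1² = (0.54)² = 0.2916
Numerator = 0.67 − 0.2916 = 0.3784; denominator = 1 − 0.2916 = 0.7084
φ_{22} = 0.3784 / 0.7084 = 0.534

0.534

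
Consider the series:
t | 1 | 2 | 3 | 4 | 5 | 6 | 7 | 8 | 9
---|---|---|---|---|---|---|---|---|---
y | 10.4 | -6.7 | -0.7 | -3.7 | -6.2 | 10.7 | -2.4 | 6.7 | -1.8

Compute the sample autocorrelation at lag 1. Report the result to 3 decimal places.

Mean ȳ = (10.4 − 6.7 − 0.7 − 3.7 − 6.2 + 10.7 − 2.4 + 6.7 − 1.8)/9 = 0.7000
Numerator Σ_{t=1}^{8}(y_t−ȳ)(y_{t+1}−ȳ) = -158.5000
Denominator Σ(y_t−ȳ)² = 369.6400
r_1 = -158.5000 / 369.6400 = -0.429

-0.429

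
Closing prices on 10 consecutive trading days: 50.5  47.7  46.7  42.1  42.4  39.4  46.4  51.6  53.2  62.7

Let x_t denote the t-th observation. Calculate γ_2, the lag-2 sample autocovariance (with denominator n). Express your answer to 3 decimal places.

Mean x̄ = (50.5 + 47.7 + 46.7 + 42.1 + 42.4 + 39.4 + 46.4 + 51.6 + 53.2 + 62.7)/10 = 48.2700
Σ_{t=1}^{8}(x_t−x̄)(x_{t+2}−x̄) = 84.2322
γ_2 = 84.2322 / 10 = 8.423

8.423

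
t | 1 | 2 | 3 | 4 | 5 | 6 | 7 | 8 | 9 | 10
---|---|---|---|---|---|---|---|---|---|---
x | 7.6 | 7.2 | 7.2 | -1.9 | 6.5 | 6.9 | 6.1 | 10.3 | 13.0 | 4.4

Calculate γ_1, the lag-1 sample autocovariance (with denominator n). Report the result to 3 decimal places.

Mean x̄ = (7.6 + 7.2 + 7.2 − 1.9 + 6.5 + 6.9 + 6.1 + 10.3 + 13.0 + 4.4)/10 = 6.7300
Σ_{t=1}^{9}(x_t−x̄)(x_{t+1}−x̄) = 3.9381
γ_1 = 3.9381 / 10 = 0.394

0.394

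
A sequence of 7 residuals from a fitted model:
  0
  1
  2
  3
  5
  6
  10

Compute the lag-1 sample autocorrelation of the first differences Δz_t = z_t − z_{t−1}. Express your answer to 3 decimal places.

-0.152

First differences Δz: 1, 1, 1, 2, 1, 4
Mean of differences = 1.6667
Numerator Σ(Δz_t−Δz̄)(Δz_{t+1}−Δz̄) = -1.1111
Denominator Σ(Δz_t−Δz̄)² = 7.3333
r_1(Δz) = -1.1111 / 7.3333 = -0.152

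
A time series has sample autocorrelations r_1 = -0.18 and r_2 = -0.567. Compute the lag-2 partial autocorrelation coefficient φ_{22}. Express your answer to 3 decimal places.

-0.619

φ_{22} = (r_2 − r_1²) / (1 − r_1²)
r_1² = (-0.18)² = 0.0324
Numerator = -0.567 − 0.0324 = -0.5994; denominator = 1 − 0.0324 = 0.9676
φ_{22} = -0.5994 / 0.9676 = -0.619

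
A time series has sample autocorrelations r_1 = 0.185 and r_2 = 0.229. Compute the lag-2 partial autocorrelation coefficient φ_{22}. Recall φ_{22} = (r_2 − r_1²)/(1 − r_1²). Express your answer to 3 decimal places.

φ_{22} = (r_2 − r_1²) / (1 − r_1²)
r_1² = (0.185)² = 0.034225
Numerator = 0.229 − 0.0342 = 0.1948; denominator = 1 − 0.0342 = 0.9658
φ_{22} = 0.1948 / 0.9658 = 0.202

0.202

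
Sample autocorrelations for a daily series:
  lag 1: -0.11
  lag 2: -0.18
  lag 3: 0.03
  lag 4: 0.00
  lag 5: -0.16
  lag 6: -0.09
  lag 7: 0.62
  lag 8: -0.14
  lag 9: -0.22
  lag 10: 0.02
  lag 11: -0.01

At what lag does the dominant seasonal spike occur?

7

The largest autocorrelation is r_7 = 0.62; the remaining lags stay at or below 0.03.
The dominant spike at lag 7 indicates a seasonal period of 7.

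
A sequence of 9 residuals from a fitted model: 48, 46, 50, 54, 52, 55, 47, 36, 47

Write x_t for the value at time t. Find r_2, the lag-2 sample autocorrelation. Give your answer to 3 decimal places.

Mean x̄ = (48 + 46 + 50 + 54 + 52 + 55 + 47 + 36 + 47)/9 = 48.3333
Numerator Σ_{t=1}^{7}(x_t−x̄)(x_{t+2}−x̄) = -55.2222
Denominator Σ(x_t−x̄)² = 254.0000
r_2 = -55.2222 / 254.0000 = -0.217

-0.217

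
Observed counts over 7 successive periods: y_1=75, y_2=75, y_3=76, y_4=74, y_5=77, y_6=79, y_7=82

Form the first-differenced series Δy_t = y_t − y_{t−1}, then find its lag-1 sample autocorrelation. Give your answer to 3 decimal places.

First differences Δy: 0, 1, -2, 3, 2, 3
Mean of differences = 1.1667
Numerator Σ(Δy_t−Δȳ)(Δy_{t+1}−Δȳ) = -2.0278
Denominator Σ(Δy_t−Δȳ)² = 18.8333
r_1(Δy) = -2.0278 / 18.8333 = -0.108

-0.108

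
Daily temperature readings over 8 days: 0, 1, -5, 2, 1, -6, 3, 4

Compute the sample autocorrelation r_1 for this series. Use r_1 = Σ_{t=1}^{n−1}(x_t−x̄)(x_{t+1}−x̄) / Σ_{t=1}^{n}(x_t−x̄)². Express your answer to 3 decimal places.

-0.272

Mean x̄ = (0 + 1 − 5 + 2 + 1 − 6 + 3 + 4)/8 = 0.0000
Deviations from mean: 0.0000, 1.0000, -5.0000, 2.0000, 1.0000, -6.0000, 3.0000, 4.0000
Numerator Σ_{t=1}^{7}(x_t−x̄)(x_{t+1}−x̄) = -25.0000
Denominator Σ(x_t−x̄)² = 92.0000
r_1 = -25.0000 / 92.0000 = -0.272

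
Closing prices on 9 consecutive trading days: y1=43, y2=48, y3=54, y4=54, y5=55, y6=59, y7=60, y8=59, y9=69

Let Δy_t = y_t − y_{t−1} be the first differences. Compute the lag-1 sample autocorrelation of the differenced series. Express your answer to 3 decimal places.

-0.202

First differences Δy: 5, 6, 0, 1, 4, 1, -1, 10
Mean of differences = 3.2500
Numerator Σ(Δy_t−Δȳ)(Δy_{t+1}−Δȳ) = -19.3125
Denominator Σ(Δy_t−Δȳ)² = 95.5000
r_1(Δy) = -19.3125 / 95.5000 = -0.202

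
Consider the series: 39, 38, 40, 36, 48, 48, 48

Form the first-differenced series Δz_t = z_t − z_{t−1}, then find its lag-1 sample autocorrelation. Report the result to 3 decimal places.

First differences Δz: -1, 2, -4, 12, 0, 0
Mean of differences = 1.5000
Numerator Σ(Δz_t−Δz̄)(Δz_{t+1}−Δz̄) = -75.2500
Denominator Σ(Δz_t−Δz̄)² = 151.5000
r_1(Δz) = -75.2500 / 151.5000 = -0.497

-0.497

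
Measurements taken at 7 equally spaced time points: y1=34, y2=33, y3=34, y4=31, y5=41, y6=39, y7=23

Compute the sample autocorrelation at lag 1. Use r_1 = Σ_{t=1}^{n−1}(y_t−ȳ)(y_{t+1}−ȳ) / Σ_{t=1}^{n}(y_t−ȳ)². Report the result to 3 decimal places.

-0.185

Mean ȳ = (34 + 33 + 34 + 31 + 41 + 39 + 23)/7 = 33.5714
Deviations from mean: 0.4286, -0.5714, 0.4286, -2.5714, 7.4286, 5.4286, -10.5714
Σ(y_t−ȳ)(y_{t+1}−ȳ) = (-0.2449) + (-0.2449) + (-1.1020) + (-19.1020) + (40.3265) + (-57.3878) = -37.7551
Denominator Σ(y_t−ȳ)² = 203.7143
r_1 = -37.7551 / 203.7143 = -0.185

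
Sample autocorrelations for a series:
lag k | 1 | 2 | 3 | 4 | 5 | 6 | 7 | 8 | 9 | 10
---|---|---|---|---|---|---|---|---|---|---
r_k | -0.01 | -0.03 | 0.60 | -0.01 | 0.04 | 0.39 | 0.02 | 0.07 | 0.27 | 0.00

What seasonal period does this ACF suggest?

3

The largest autocorrelation is r_3 = 0.60, with weaker echoes at lags 6 (0.39) and 9 (0.27); the remaining lags stay at or below 0.07.
The dominant spike at lag 3 indicates a seasonal period of 3.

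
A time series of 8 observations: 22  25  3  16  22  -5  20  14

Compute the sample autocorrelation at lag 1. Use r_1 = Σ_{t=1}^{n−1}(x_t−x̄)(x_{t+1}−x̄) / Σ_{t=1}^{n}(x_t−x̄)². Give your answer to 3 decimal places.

-0.395

Mean x̄ = (22 + 25 + 3 + 16 + 22 − 5 + 20 + 14)/8 = 14.6250
Deviations from mean: 7.3750, 10.3750, -11.6250, 1.3750, 7.3750, -19.6250, 5.3750, -0.6250
Σ(x_t−x̄)(x_{t+1}−x̄) = (76.5156) + (-120.6094) + (-15.9844) + (10.1406) + (-144.7344) + (-105.4844) + (-3.3594) = -303.5156
Denominator Σ(x_t−x̄)² = 767.8750
r_1 = -303.5156 / 767.8750 = -0.395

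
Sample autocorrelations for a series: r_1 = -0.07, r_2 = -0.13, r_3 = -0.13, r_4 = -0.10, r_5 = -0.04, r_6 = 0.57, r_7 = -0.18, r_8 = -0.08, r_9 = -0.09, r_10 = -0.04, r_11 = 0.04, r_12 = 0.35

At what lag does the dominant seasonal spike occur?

The largest autocorrelation is r_6 = 0.57, with a weaker echo at lag 12 (0.35); the remaining lags stay at or below 0.04.
The dominant spike at lag 6 indicates a seasonal period of 6.

6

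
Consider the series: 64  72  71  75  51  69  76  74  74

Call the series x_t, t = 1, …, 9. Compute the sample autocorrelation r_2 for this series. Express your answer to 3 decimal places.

-0.239

Mean x̄ = (64 + 72 + 71 + 75 + 51 + 69 + 76 + 74 + 74)/9 = 69.5556
Σ(x_t−x̄)(x_{t+2}−x̄) = (-8.0247) + (13.3086) + (-26.8025) + (-3.0247) + (-119.5802) + (-2.4691) + (28.6420) = -117.9506
Denominator Σ(x_t−x̄)² = 494.2222
r_2 = -117.9506 / 494.2222 = -0.239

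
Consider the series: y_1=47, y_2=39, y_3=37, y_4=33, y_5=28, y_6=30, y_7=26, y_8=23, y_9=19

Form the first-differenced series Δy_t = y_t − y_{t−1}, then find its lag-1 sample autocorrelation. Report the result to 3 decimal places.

-0.326

First differences Δy: -8, -2, -4, -5, 2, -4, -3, -4
Mean of differences = -3.5000
Numerator Σ(Δy_t−Δȳ)(Δy_{t+1}−Δȳ) = -18.2500
Denominator Σ(Δy_t−Δȳ)² = 56.0000
r_1(Δy) = -18.2500 / 56.0000 = -0.326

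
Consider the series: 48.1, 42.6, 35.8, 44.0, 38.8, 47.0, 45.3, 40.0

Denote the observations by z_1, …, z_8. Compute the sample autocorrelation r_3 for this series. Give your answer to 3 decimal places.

-0.066

Mean z̄ = (48.1 + 42.6 + 35.8 + 44.0 + 38.8 + 47.0 + 45.3 + 40.0)/8 = 42.7000
Numerator Σ_{t=1}^{5}(z_t−z̄)(z_{t+3}−z̄) = -8.3500
Denominator Σ(z_t−z̄)² = 126.2200
r_3 = -8.3500 / 126.2200 = -0.066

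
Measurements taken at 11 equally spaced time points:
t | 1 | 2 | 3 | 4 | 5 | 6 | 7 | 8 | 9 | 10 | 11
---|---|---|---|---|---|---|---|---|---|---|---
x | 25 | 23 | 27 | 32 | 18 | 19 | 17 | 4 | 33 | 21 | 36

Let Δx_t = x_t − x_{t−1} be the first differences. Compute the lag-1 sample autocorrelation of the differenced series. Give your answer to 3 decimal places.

-0.590

First differences Δx: -2, 4, 5, -14, 1, -2, -13, 29, -12, 15
Mean of differences = 1.1000
Numerator Σ(Δx_t−Δx̄)(Δx_{t+1}−Δx̄) = -952.0100
Denominator Σ(Δx_t−Δx̄)² = 1612.9000
r_1(Δx) = -952.0100 / 1612.9000 = -0.590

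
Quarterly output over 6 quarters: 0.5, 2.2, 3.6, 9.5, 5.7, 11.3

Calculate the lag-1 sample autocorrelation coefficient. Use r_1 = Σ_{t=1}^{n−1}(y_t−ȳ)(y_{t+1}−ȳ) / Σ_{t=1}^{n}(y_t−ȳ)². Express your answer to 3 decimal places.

0.192

Mean ȳ = (0.5 + 2.2 + 3.6 + 9.5 + 5.7 + 11.3)/6 = 5.4667
Numerator Σ_{t=1}^{5}(y_t−ȳ)(y_{t+1}−ȳ) = 17.0956
Denominator Σ(y_t−ȳ)² = 89.1733
r_1 = 17.0956 / 89.1733 = 0.192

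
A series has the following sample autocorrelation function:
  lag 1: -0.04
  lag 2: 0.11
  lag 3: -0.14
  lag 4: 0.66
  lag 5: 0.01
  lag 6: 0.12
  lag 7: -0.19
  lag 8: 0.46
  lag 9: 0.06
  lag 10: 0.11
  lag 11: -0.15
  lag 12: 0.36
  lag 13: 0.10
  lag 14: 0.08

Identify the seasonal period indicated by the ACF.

The largest autocorrelation is r_4 = 0.66, with weaker echoes at lags 8 (0.46) and 12 (0.36); the remaining lags stay at or below 0.12.
The dominant spike at lag 4 indicates a seasonal period of 4.

4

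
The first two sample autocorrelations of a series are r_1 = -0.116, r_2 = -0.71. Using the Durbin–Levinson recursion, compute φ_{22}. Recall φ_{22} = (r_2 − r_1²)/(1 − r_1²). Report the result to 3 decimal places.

φ_{22} = (r_2 − r_1²) / (1 − r_1²)
r_1² = (-0.116)² = 0.013456
Numerator = -0.71 − 0.0135 = -0.7235; denominator = 1 − 0.0135 = 0.9865
φ_{22} = -0.7235 / 0.9865 = -0.733

-0.733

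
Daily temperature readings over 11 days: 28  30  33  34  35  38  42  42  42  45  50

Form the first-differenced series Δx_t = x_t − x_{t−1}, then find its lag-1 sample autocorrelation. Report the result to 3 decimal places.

0.084

First differences Δx: 2, 3, 1, 1, 3, 4, 0, 0, 3, 5
Mean of differences = 2.2000
Numerator Σ(Δx_t−Δx̄)(Δx_{t+1}−Δx̄) = 2.1600
Denominator Σ(Δx_t−Δx̄)² = 25.6000
r_1(Δx) = 2.1600 / 25.6000 = 0.084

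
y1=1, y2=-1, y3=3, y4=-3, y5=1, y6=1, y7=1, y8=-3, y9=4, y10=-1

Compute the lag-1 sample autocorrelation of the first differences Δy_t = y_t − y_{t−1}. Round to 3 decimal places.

First differences Δy: -2, 4, -6, 4, 0, 0, -4, 7, -5
Mean of differences = -0.2222
Numerator Σ(Δy_t−Δȳ)(Δy_{t+1}−Δȳ) = -117.9383
Denominator Σ(Δy_t−Δȳ)² = 161.5556
r_1(Δy) = -117.9383 / 161.5556 = -0.730

-0.730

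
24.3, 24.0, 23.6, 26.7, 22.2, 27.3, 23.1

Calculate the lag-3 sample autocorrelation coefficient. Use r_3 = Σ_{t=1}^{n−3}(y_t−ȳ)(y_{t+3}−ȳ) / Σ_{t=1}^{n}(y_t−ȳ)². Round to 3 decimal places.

-0.228

Mean ȳ = (24.3 + 24.0 + 23.6 + 26.7 + 22.2 + 27.3 + 23.1)/7 = 24.4571
Numerator Σ_{t=1}^{4}(y_t−ȳ)(y_{t+3}−ȳ) = -4.8012
Denominator Σ(y_t−ȳ)² = 21.0171
r_3 = -4.8012 / 21.0171 = -0.228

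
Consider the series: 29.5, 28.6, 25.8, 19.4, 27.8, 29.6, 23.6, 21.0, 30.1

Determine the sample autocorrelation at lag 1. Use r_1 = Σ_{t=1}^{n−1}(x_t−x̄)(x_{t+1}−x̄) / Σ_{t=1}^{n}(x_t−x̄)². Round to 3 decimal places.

Mean x̄ = (29.5 + 28.6 + 25.8 + 19.4 + 27.8 + 29.6 + 23.6 + 21.0 + 30.1)/9 = 26.1556
Numerator Σ_{t=1}^{8}(x_t−x̄)(x_{t+1}−x̄) = -11.6998
Denominator Σ(x_t−x̄)² = 126.1622
r_1 = -11.6998 / 126.1622 = -0.093

-0.093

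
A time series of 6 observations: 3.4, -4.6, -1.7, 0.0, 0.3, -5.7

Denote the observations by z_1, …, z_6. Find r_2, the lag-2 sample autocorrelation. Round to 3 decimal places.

-0.220

Mean z̄ = (3.4 − 4.6 − 1.7 + 0.0 + 0.3 − 5.7)/6 = -1.3833
Deviations from mean: 4.7833, -3.2167, -0.3167, 1.3833, 1.6833, -4.3167
Numerator Σ_{t=1}^{4}(z_t−z̄)(z_{t+2}−z̄) = -12.4689
Denominator Σ(z_t−z̄)² = 56.7083
r_2 = -12.4689 / 56.7083 = -0.220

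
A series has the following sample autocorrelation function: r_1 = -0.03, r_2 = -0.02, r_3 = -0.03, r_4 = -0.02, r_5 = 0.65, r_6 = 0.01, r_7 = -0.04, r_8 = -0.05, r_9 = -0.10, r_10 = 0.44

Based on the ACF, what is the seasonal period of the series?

The largest autocorrelation is r_5 = 0.65, with a weaker echo at lag 10 (0.44); the remaining lags stay at or below 0.01.
The dominant spike at lag 5 indicates a seasonal period of 5.

5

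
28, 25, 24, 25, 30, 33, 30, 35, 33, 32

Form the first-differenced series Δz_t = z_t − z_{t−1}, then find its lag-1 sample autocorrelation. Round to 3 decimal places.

First differences Δz: -3, -1, 1, 5, 3, -3, 5, -2, -1
Mean of differences = 0.4444
Numerator Σ(Δz_t−Δz̄)(Δz_{t+1}−Δz̄) = -13.7531
Denominator Σ(Δz_t−Δz̄)² = 82.2222
r_1(Δz) = -13.7531 / 82.2222 = -0.167

-0.167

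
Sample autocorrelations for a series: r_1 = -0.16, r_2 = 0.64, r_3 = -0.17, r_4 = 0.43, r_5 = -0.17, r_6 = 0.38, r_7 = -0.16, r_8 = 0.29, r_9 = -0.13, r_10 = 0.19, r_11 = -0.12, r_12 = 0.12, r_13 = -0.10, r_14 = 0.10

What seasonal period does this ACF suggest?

2

The largest autocorrelation is r_2 = 0.64, with weaker echoes at lags 4 (0.43), 6 (0.38), 8 (0.29) and 10 (0.19); the remaining lags stay at or below 0.12.
The dominant spike at lag 2 indicates a seasonal period of 2.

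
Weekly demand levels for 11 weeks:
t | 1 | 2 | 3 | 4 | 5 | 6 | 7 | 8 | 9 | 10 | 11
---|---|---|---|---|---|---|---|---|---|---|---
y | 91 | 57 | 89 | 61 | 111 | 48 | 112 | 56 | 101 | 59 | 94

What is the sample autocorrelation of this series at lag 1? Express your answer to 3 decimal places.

-0.911

Mean ȳ = (91 + 57 + 89 + 61 + 111 + 48 + 112 + 56 + 101 + 59 + 94)/11 = 79.9091
Numerator Σ_{t=1}^{10}(y_t−ȳ)(y_{t+1}−ȳ) = -5245.3719
Denominator Σ(y_t−ȳ)² = 5754.9091
r_1 = -5245.3719 / 5754.9091 = -0.911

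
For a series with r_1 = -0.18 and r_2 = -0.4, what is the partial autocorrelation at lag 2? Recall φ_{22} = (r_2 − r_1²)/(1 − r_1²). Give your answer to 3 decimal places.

-0.447

φ_{22} = (r_2 − r_1²) / (1 − r_1²)
r_1² = (-0.18)² = 0.0324
Numerator = -0.4 − 0.0324 = -0.4324; denominator = 1 − 0.0324 = 0.9676
φ_{22} = -0.4324 / 0.9676 = -0.447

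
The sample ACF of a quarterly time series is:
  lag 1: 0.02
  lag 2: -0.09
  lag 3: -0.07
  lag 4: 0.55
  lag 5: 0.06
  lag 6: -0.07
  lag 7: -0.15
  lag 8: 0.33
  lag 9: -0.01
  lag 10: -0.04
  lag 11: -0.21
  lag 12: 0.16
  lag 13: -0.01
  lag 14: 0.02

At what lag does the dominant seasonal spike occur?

4

The largest autocorrelation is r_4 = 0.55, with weaker echoes at lags 8 (0.33) and 12 (0.16); the remaining lags stay at or below 0.06.
The dominant spike at lag 4 indicates a seasonal period of 4.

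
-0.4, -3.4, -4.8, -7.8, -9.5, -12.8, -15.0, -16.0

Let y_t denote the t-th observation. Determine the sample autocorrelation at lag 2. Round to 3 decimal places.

0.292

Mean ȳ = (-0.4 − 3.4 − 4.8 − 7.8 − 9.5 − 12.8 − 15.0 − 16.0)/8 = -8.7125
Deviations from mean: 8.3125, 5.3125, 3.9125, 0.9125, -0.7875, -4.0875, -6.2875, -7.2875
Numerator Σ_{t=1}^{6}(y_t−ȳ)(y_{t+2}−ȳ) = 65.2984
Denominator Σ(y_t−ȳ)² = 223.4288
r_2 = 65.2984 / 223.4288 = 0.292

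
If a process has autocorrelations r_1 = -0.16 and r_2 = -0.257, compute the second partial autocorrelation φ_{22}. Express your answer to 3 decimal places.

-0.290

φ_{22} = (r_2 − r_1²) / (1 − r_1²)
r_1² = (-0.16)² = 0.0256
Numerator = -0.257 − 0.0256 = -0.2826; denominator = 1 − 0.0256 = 0.9744
φ_{22} = -0.2826 / 0.9744 = -0.290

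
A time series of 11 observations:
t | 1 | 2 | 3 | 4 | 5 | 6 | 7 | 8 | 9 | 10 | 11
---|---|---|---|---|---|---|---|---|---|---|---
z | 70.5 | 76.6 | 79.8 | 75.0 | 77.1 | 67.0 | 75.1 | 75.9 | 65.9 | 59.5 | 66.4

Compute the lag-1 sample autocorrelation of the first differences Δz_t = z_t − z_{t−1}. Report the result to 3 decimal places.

First differences Δz: 6.1, 3.2, -4.8, 2.1, -10.1, 8.1, 0.8, -10.0, -6.4, 6.9
Mean of differences = -0.4100
Numerator Σ(Δz_t−Δz̄)(Δz_{t+1}−Δz̄) = -97.7991
Denominator Σ(Δz_t−Δz̄)² = 430.0490
r_1(Δz) = -97.7991 / 430.0490 = -0.227

-0.227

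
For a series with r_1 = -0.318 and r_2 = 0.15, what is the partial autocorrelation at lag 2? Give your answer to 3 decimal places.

φ_{22} = (r_2 − r_1²) / (1 − r_1²)
r_1² = (-0.318)² = 0.101124
Numerator = 0.15 − 0.1011 = 0.0489; denominator = 1 − 0.1011 = 0.8989
φ_{22} = 0.0489 / 0.8989 = 0.054

0.054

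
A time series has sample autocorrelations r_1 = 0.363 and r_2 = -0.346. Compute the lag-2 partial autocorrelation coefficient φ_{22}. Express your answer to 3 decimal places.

-0.550

φ_{22} = (r_2 − r_1²) / (1 − r_1²)
r_1² = (0.363)² = 0.131769
Numerator = -0.346 − 0.1318 = -0.4778; denominator = 1 − 0.1318 = 0.8682
φ_{22} = -0.4778 / 0.8682 = -0.550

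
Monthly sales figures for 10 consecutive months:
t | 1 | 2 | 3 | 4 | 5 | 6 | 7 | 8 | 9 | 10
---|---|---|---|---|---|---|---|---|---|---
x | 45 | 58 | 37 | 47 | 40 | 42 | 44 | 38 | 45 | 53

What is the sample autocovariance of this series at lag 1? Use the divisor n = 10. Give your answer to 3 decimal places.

-10.591

Mean x̄ = (45 + 58 + 37 + 47 + 40 + 42 + 44 + 38 + 45 + 53)/10 = 44.9000
Σ_{t=1}^{9}(x_t−x̄)(x_{t+1}−x̄) = -105.9100
γ_1 = -105.9100 / 10 = -10.591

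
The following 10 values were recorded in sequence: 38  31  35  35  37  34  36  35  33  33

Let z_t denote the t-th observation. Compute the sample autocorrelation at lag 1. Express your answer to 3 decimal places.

-0.323

Mean z̄ = (38 + 31 + 35 + 35 + 37 + 34 + 36 + 35 + 33 + 33)/10 = 34.7000
Numerator Σ_{t=1}^{9}(z_t−z̄)(z_{t+1}−z̄) = -12.2900
Denominator Σ(z_t−z̄)² = 38.1000
r_1 = -12.2900 / 38.1000 = -0.323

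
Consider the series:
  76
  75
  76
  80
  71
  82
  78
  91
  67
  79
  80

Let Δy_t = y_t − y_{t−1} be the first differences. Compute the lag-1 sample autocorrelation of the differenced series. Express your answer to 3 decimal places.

-0.727

First differences Δy: -1, 1, 4, -9, 11, -4, 13, -24, 12, 1
Mean of differences = 0.4000
Numerator Σ(Δy_t−Δȳ)(Δy_{t+1}−Δȳ) = -817.7600
Denominator Σ(Δy_t−Δȳ)² = 1124.4000
r_1(Δy) = -817.7600 / 1124.4000 = -0.727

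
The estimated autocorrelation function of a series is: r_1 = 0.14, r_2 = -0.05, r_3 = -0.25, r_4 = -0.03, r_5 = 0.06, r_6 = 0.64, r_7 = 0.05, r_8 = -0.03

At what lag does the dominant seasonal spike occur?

The largest autocorrelation is r_6 = 0.64; the remaining lags stay at or below 0.14.
The dominant spike at lag 6 indicates a seasonal period of 6.

6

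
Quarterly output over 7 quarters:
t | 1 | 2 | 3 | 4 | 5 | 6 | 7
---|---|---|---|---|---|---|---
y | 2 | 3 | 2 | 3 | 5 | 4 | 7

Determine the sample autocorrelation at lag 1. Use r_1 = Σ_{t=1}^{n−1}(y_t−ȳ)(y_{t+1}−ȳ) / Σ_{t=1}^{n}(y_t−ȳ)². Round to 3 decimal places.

0.209

Mean ȳ = (2 + 3 + 2 + 3 + 5 + 4 + 7)/7 = 3.7143
Deviations from mean: -1.7143, -0.7143, -1.7143, -0.7143, 1.2857, 0.2857, 3.2857
Σ(y_t−ȳ)(y_{t+1}−ȳ) = (1.2245) + (1.2245) + (1.2245) + (-0.9184) + (0.3673) + (0.9388) = 4.0612
Denominator Σ(y_t−ȳ)² = 19.4286
r_1 = 4.0612 / 19.4286 = 0.209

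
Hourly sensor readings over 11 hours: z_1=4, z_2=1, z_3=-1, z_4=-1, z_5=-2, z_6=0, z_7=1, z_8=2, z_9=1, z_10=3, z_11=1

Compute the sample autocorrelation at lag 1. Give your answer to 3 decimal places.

Mean z̄ = (4 + 1 − 1 − 1 − 2 + 0 + 1 + 2 + 1 + 3 + 1)/11 = 0.8182
Numerator Σ_{t=1}^{10}(z_t−z̄)(z_{t+1}−z̄) = 12.0579
Denominator Σ(z_t−z̄)² = 31.6364
r_1 = 12.0579 / 31.6364 = 0.381

0.381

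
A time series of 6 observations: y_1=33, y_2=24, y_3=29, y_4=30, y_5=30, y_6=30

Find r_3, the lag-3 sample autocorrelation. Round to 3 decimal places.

Mean ȳ = (33 + 24 + 29 + 30 + 30 + 30)/6 = 29.3333
Deviations from mean: 3.6667, -5.3333, -0.3333, 0.6667, 0.6667, 0.6667
Σ(y_t−ȳ)(y_{t+3}−ȳ) = (2.4444) + (-3.5556) + (-0.2222) = -1.3333
Denominator Σ(y_t−ȳ)² = 43.3333
r_3 = -1.3333 / 43.3333 = -0.031

-0.031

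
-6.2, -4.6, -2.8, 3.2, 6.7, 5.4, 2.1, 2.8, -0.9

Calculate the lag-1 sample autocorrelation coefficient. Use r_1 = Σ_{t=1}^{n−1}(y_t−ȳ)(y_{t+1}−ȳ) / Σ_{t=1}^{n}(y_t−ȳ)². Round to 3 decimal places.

0.597

Mean ȳ = (-6.2 − 4.6 − 2.8 + 3.2 + 6.7 + 5.4 + 2.1 + 2.8 − 0.9)/9 = 0.6333
Numerator Σ_{t=1}^{8}(y_t−ȳ)(y_{t+1}−ȳ) = 96.2522
Denominator Σ(y_t−ȳ)² = 161.1800
r_1 = 96.2522 / 161.1800 = 0.597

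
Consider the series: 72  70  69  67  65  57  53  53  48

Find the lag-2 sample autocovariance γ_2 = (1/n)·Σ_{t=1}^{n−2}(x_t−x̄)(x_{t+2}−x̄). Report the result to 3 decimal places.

27.783

Mean x̄ = (72 + 70 + 69 + 67 + 65 + 57 + 53 + 53 + 48)/9 = 61.5556
Σ_{t=1}^{7}(x_t−x̄)(x_{t+2}−x̄) = 250.0494
γ_2 = 250.0494 / 9 = 27.783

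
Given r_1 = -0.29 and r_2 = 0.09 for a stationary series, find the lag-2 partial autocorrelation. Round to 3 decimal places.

φ_{22} = (r_2 − r_1²) / (1 − r_1²)
r_1² = (-0.29)² = 0.0841
Numerator = 0.09 − 0.0841 = 0.0059; denominator = 1 − 0.0841 = 0.9159
φ_{22} = 0.0059 / 0.9159 = 0.006

0.006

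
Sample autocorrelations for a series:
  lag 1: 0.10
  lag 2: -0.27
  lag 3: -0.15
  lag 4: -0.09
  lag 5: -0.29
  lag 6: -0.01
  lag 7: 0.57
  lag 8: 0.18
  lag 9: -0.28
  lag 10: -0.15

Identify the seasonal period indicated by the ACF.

The largest autocorrelation is r_7 = 0.57; the remaining lags stay at or below 0.18.
The dominant spike at lag 7 indicates a seasonal period of 7.

7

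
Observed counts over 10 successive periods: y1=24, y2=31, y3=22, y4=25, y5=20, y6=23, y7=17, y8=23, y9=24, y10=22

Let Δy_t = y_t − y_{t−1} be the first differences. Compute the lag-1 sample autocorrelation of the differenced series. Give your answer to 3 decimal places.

First differences Δy: 7, -9, 3, -5, 3, -6, 6, 1, -2
Mean of differences = -0.2222
Numerator Σ(Δy_t−Δȳ)(Δy_{t+1}−Δȳ) = -171.6049
Denominator Σ(Δy_t−Δȳ)² = 249.5556
r_1(Δy) = -171.6049 / 249.5556 = -0.688

-0.688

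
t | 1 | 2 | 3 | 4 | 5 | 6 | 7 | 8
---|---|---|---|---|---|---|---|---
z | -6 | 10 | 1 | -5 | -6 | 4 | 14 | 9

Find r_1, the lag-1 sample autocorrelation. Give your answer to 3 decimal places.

0.181

Mean z̄ = (-6 + 10 + 1 − 5 − 6 + 4 + 14 + 9)/8 = 2.6250
Numerator Σ_{t=1}^{7}(z_t−z̄)(z_{t+1}−z̄) = 78.8594
Denominator Σ(z_t−z̄)² = 435.8750
r_1 = 78.8594 / 435.8750 = 0.181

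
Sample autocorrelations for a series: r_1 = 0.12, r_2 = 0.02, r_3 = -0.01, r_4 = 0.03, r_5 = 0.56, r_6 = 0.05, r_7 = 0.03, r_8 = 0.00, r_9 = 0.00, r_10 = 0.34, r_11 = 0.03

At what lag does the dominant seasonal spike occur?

5

The largest autocorrelation is r_5 = 0.56, with a weaker echo at lag 10 (0.34); the remaining lags stay at or below 0.12.
The dominant spike at lag 5 indicates a seasonal period of 5.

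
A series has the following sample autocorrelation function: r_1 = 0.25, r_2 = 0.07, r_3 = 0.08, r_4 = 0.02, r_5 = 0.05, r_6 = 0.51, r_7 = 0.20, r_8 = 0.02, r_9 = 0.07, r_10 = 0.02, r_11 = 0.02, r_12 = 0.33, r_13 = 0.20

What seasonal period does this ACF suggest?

The largest autocorrelation is r_6 = 0.51, with a weaker echo at lag 12 (0.33); the remaining lags stay at or below 0.25. The elevated value at lag 1 (0.25), dropping to 0.07 at lag 2, reflects decaying short-term dependence rather than seasonality.
The dominant spike at lag 6 indicates a seasonal period of 6.

6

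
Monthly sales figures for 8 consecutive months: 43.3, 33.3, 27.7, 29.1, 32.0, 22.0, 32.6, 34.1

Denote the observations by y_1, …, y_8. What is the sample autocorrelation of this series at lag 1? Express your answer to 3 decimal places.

Mean ȳ = (43.3 + 33.3 + 27.7 + 29.1 + 32.0 + 22.0 + 32.6 + 34.1)/8 = 31.7625
Deviations from mean: 11.5375, 1.5375, -4.0625, -2.6625, 0.2375, -9.7625, 0.8375, 2.3375
Σ(y_t−ȳ)(y_{t+1}−ȳ) = (17.7389) + (-6.2461) + (10.8164) + (-0.6323) + (-2.3186) + (-8.1761) + (1.9577) = 13.1398
Denominator Σ(y_t−ȳ)² = 260.5988
r_1 = 13.1398 / 260.5988 = 0.050

0.050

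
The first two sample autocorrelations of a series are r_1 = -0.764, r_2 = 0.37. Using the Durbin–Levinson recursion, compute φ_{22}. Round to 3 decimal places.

-0.513

φ_{22} = (r_2 − r_1²) / (1 − r_1²)
r_1² = (-0.764)² = 0.583696
Numerator = 0.37 − 0.5837 = -0.2137; denominator = 1 − 0.5837 = 0.4163
φ_{22} = -0.2137 / 0.4163 = -0.513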